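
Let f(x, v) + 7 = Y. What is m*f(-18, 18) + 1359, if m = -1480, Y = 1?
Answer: 10239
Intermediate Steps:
f(x, v) = -6 (f(x, v) = -7 + 1 = -6)
m*f(-18, 18) + 1359 = -1480*(-6) + 1359 = 8880 + 1359 = 10239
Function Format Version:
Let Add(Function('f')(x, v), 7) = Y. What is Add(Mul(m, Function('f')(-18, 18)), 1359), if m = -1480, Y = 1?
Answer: 10239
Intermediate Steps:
Function('f')(x, v) = -6 (Function('f')(x, v) = Add(-7, 1) = -6)
Add(Mul(m, Function('f')(-18, 18)), 1359) = Add(Mul(-1480, -6), 1359) = Add(8880, 1359) = 10239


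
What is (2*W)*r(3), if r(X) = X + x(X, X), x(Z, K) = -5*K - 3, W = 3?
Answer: -90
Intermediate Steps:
x(Z, K) = -3 - 5*K
r(X) = -3 - 4*X (r(X) = X + (-3 - 5*X) = -3 - 4*X)
(2*W)*r(3) = (2*3)*(-3 - 4*3) = 6*(-3 - 12) = 6*(-15) = -90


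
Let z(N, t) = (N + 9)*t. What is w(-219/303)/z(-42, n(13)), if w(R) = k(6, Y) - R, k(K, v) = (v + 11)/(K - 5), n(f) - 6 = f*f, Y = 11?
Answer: -153/38885 ≈ -0.0039347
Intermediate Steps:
n(f) = 6 + f² (n(f) = 6 + f*f = 6 + f²)
k(K, v) = (11 + v)/(-5 + K)
w(R) = 22 - R (w(R) = (11 + 11)/(-5 + 6) - R = 22/1 - R = 1*22 - R = 22 - R)
z(N, t) = t*(9 + N) (z(N, t) = (9 + N)*t = t*(9 + N))
w(-219/303)/z(-42, n(13)) = (22 - (-219)/303)/(((6 + 13²)*(9 - 42))) = (22 - (-219)/303)/(((6 + 169)*(-33))) = (22 - 1*(-73/101))/((175*(-33))) = (22 + 73/101)/(-5775) = (2295/101)*(-1/5775) = -153/38885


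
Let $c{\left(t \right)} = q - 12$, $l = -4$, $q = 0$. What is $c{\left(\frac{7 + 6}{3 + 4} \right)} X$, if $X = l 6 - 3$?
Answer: $324$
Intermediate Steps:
$X = -27$ ($X = \left(-4\right) 6 - 3 = -24 - 3 = -27$)
$c{\left(t \right)} = -12$ ($c{\left(t \right)} = 0 - 12 = -12$)
$c{\left(\frac{7 + 6}{3 + 4} \right)} X = \left(-12\right) \left(-27\right) = 324$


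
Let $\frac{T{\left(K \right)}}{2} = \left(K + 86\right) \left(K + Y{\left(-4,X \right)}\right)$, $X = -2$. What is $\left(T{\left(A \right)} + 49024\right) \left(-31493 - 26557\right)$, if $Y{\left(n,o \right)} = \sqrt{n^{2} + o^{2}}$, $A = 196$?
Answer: $-9262922400 - 65480400 \sqrt{5} \approx -9.4093 \cdot 10^{9}$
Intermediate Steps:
$T{\left(K \right)} = 2 \left(86 + K\right) \left(K + 2 \sqrt{5}\right)$ ($T{\left(K \right)} = 2 \left(K + 86\right) \left(K + \sqrt{\left(-4\right)^{2} + \left(-2\right)^{2}}\right) = 2 \left(86 + K\right) \left(K + \sqrt{16 + 4}\right) = 2 \left(86 + K\right) \left(K + \sqrt{20}\right) = 2 \left(86 + K\right) \left(K + 2 \sqrt{5}\right)$)
$\left(T{\left(A \right)} + 49024\right) \left(-31493 - 26557\right) = \left(\left(2 \cdot 196^{2} + 172 \cdot 196 + 344 \sqrt{5} + 4 \cdot 196 \sqrt{5}\right) + 49024\right) \left(-31493 - 26557\right) = \left(\left(2 \cdot 38416 + 33712 + 344 \sqrt{5} + 784 \sqrt{5}\right) + 49024\right) \left(-58050\right) = \left(\left(76832 + 33712 + 344 \sqrt{5} + 784 \sqrt{5}\right) + 49024\right) \left(-58050\right) = \left(\left(110544 + 1128 \sqrt{5}\right) + 49024\right) \left(-58050\right) = \left(159568 + 1128 \sqrt{5}\right) \left(-58050\right) = -9262922400 - 65480400 \sqrt{5}$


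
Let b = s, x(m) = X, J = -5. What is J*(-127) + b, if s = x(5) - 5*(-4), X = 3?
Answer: 658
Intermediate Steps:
x(m) = 3
s = 23 (s = 3 - 5*(-4) = 3 + 20 = 23)
b = 23
J*(-127) + b = -5*(-127) + 23 = 635 + 23 = 658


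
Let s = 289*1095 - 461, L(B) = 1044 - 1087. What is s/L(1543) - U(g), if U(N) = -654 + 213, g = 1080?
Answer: -297031/43 ≈ -6907.7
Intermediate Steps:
L(B) = -43
s = 315994 (s = 316455 - 461 = 315994)
U(N) = -441
s/L(1543) - U(g) = 315994/(-43) - 1*(-441) = 315994*(-1/43) + 441 = -315994/43 + 441 = -297031/43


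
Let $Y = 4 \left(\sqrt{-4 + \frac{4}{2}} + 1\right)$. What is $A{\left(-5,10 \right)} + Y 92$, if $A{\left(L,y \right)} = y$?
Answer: $378 + 368 i \sqrt{2} \approx 378.0 + 520.43 i$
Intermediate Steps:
$Y = 4 + 4 i \sqrt{2}$ ($Y = 4 \left(\sqrt{-4 + 4 \cdot \frac{1}{2}} + 1\right) = 4 \left(\sqrt{-4 + 2} + 1\right) = 4 \left(\sqrt{-2} + 1\right) = 4 \left(i \sqrt{2} + 1\right) = 4 \left(1 + i \sqrt{2}\right) = 4 + 4 i \sqrt{2} \approx 4.0 + 5.6569 i$)
$A{\left(-5,10 \right)} + Y 92 = 10 + \left(4 + 4 i \sqrt{2}\right) 92 = 10 + \left(368 + 368 i \sqrt{2}\right) = 378 + 368 i \sqrt{2}$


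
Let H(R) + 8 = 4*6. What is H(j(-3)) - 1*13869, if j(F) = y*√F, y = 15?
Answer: -13853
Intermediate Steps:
j(F) = 15*√F
H(R) = 16 (H(R) = -8 + 4*6 = -8 + 24 = 16)
H(j(-3)) - 1*13869 = 16 - 1*13869 = 16 - 13869 = -13853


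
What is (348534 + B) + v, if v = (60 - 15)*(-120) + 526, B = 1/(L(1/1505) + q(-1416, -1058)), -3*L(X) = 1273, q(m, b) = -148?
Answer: 590064217/1717 ≈ 3.4366e+5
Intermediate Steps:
L(X) = -1273/3 (L(X) = -1/3*1273 = -1273/3)
B = -3/1717 (B = 1/(-1273/3 - 148) = 1/(-1717/3) = -3/1717 ≈ -0.0017472)
v = -4874 (v = 45*(-120) + 526 = -5400 + 526 = -4874)
(348534 + B) + v = (348534 - 3/1717) - 4874 = 598432875/1717 - 4874 = 590064217/1717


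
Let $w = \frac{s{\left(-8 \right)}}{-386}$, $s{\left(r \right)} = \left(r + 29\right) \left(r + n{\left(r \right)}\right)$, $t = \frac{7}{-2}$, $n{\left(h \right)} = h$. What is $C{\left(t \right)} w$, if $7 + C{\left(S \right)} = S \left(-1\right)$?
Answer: $- \frac{588}{193} \approx -3.0466$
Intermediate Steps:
$t = - \frac{7}{2}$ ($t = 7 \left(- \frac{1}{2}\right) = - \frac{7}{2} \approx -3.5$)
$s{\left(r \right)} = 2 r \left(29 + r\right)$ ($s{\left(r \right)} = \left(r + 29\right) \left(r + r\right) = \left(29 + r\right) 2 r = 2 r \left(29 + r\right)$)
$C{\left(S \right)} = -7 - S$ ($C{\left(S \right)} = -7 + S \left(-1\right) = -7 - S$)
$w = \frac{168}{193}$ ($w = \frac{2 \left(-8\right) \left(29 - 8\right)}{-386} = 2 \left(-8\right) 21 \left(- \frac{1}{386}\right) = \left(-336\right) \left(- \frac{1}{386}\right) = \frac{168}{193} \approx 0.87047$)
$C{\left(t \right)} w = \left(-7 - - \frac{7}{2}\right) \frac{168}{193} = \left(-7 + \frac{7}{2}\right) \frac{168}{193} = \left(- \frac{7}{2}\right) \frac{168}{193} = - \frac{588}{193}$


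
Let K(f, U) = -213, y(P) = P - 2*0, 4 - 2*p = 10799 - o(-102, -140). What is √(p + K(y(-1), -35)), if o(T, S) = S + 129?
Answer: 12*I*√39 ≈ 74.94*I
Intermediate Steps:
o(T, S) = 129 + S
p = -5403 (p = 2 - (10799 - (129 - 140))/2 = 2 - (10799 - 1*(-11))/2 = 2 - (10799 + 11)/2 = 2 - ½*10810 = 2 - 5405 = -5403)
y(P) = P (y(P) = P + 0 = P)
√(p + K(y(-1), -35)) = √(-5403 - 213) = √(-5616) = 12*I*√39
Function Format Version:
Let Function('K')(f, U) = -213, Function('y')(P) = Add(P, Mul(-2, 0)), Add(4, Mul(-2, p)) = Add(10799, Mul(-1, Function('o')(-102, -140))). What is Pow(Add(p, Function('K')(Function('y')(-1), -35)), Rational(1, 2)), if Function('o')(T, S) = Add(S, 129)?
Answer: Mul(12, I, Pow(39, Rational(1, 2))) ≈ Mul(74.940, I)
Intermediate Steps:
Function('o')(T, S) = Add(129, S)
p = -5403 (p = Add(2, Mul(Rational(-1, 2), Add(10799, Mul(-1, Add(129, -140))))) = Add(2, Mul(Rational(-1, 2), Add(10799, Mul(-1, -11)))) = Add(2, Mul(Rational(-1, 2), Add(10799, 11))) = Add(2, Mul(Rational(-1, 2), 10810)) = Add(2, -5405) = -5403)
Function('y')(P) = P (Function('y')(P) = Add(P, 0) = P)
Pow(Add(p, Function('K')(Function('y')(-1), -35)), Rational(1, 2)) = Pow(Add(-5403, -213), Rational(1, 2)) = Pow(-5616, Rational(1, 2)) = Mul(12, I, Pow(39, Rational(1, 2)))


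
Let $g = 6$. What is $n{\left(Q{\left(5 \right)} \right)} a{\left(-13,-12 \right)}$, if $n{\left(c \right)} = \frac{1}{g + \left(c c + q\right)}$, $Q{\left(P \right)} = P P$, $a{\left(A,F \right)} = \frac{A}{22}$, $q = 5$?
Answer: $- \frac{13}{13992} \approx -0.0009291$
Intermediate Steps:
$a{\left(A,F \right)} = \frac{A}{22}$ ($a{\left(A,F \right)} = A \frac{1}{22} = \frac{A}{22}$)
$Q{\left(P \right)} = P^{2}$
$n{\left(c \right)} = \frac{1}{11 + c^{2}}$ ($n{\left(c \right)} = \frac{1}{6 + \left(c c + 5\right)} = \frac{1}{6 + \left(c^{2} + 5\right)} = \frac{1}{6 + \left(5 + c^{2}\right)} = \frac{1}{11 + c^{2}}$)
$n{\left(Q{\left(5 \right)} \right)} a{\left(-13,-12 \right)} = \frac{\frac{1}{22} \left(-13\right)}{11 + \left(5^{2}\right)^{2}} = \frac{1}{11 + 25^{2}} \left(- \frac{13}{22}\right) = \frac{1}{11 + 625} \left(- \frac{13}{22}\right) = \frac{1}{636} \left(- \frac{13}{22}\right) = - \frac{13}{13992}$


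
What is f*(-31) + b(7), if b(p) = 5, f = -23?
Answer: 718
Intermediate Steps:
f*(-31) + b(7) = -23*(-31) + 5 = 713 + 5 = 718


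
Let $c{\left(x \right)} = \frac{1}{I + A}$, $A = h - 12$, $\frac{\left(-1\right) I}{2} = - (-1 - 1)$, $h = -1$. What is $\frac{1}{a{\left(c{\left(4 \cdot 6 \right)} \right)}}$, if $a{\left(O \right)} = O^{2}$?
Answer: $289$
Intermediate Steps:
$I = -4$ ($I = - 2 \left(- (-1 - 1)\right) = - 2 \left(\left(-1\right) \left(-2\right)\right) = \left(-2\right) 2 = -4$)
$A = -13$ ($A = -1 - 12 = -13$)
$c{\left(x \right)} = - \frac{1}{17}$ ($c{\left(x \right)} = \frac{1}{-4 - 13} = \frac{1}{-17} = - \frac{1}{17}$)
$\frac{1}{a{\left(c{\left(4 \cdot 6 \right)} \right)}} = \frac{1}{\left(- \frac{1}{17}\right)^{2}} = \frac{1}{\frac{1}{289}} = 289$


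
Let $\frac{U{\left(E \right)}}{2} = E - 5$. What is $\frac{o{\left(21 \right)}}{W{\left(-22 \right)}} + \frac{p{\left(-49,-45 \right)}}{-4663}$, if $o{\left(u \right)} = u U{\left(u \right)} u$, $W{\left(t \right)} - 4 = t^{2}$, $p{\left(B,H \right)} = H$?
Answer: $\frac{8228277}{284443} \approx 28.928$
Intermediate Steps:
$U{\left(E \right)} = -10 + 2 E$ ($U{\left(E \right)} = 2 \left(E - 5\right) = 2 \left(-5 + E\right) = -10 + 2 E$)
$W{\left(t \right)} = 4 + t^{2}$
$o{\left(u \right)} = u^{2} \left(-10 + 2 u\right)$ ($o{\left(u \right)} = u \left(-10 + 2 u\right) u = u^{2} \left(-10 + 2 u\right)$)
$\frac{o{\left(21 \right)}}{W{\left(-22 \right)}} + \frac{p{\left(-49,-45 \right)}}{-4663} = \frac{2 \cdot 21^{2} \left(-5 + 21\right)}{4 + \left(-22\right)^{2}} - \frac{45}{-4663} = \frac{2 \cdot 441 \cdot 16}{4 + 484} - - \frac{45}{4663} = \frac{14112}{488} + \frac{45}{4663} = 14112 \cdot \frac{1}{488} + \frac{45}{4663} = \frac{1764}{61} + \frac{45}{4663} = \frac{8228277}{284443}$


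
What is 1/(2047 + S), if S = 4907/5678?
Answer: 5678/11627773 ≈ 0.00048831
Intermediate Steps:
S = 4907/5678 (S = 4907*(1/5678) = 4907/5678 ≈ 0.86421)
1/(2047 + S) = 1/(2047 + 4907/5678) = 1/(11627773/5678) = 5678/11627773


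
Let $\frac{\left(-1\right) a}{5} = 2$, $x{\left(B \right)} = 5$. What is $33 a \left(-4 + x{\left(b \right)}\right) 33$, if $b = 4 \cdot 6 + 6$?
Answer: $-10890$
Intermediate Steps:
$b = 30$ ($b = 24 + 6 = 30$)
$a = -10$ ($a = \left(-5\right) 2 = -10$)
$33 a \left(-4 + x{\left(b \right)}\right) 33 = 33 \left(- 10 \left(-4 + 5\right)\right) 33 = 33 \left(\left(-10\right) 1\right) 33 = 33 \left(-10\right) 33 = \left(-330\right) 33 = -10890$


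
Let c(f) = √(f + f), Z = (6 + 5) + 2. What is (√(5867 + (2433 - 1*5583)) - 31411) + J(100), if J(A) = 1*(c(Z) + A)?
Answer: -31311 + √26 + √2717 ≈ -31254.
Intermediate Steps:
Z = 13 (Z = 11 + 2 = 13)
c(f) = √2*√f (c(f) = √(2*f) = √2*√f)
J(A) = A + √26 (J(A) = 1*(√2*√13 + A) = 1*(√26 + A) = 1*(A + √26) = A + √26)
(√(5867 + (2433 - 1*5583)) - 31411) + J(100) = (√(5867 + (2433 - 1*5583)) - 31411) + (100 + √26) = (√(5867 + (2433 - 5583)) - 31411) + (100 + √26) = (√(5867 - 3150) - 31411) + (100 + √26) = (√2717 - 31411) + (100 + √26) = (-31411 + √2717) + (100 + √26) = -31311 + √26 + √2717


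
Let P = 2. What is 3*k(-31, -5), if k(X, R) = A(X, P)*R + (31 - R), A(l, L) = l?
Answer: 573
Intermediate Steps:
k(X, R) = 31 - R + R*X (k(X, R) = X*R + (31 - R) = R*X + (31 - R) = 31 - R + R*X)
3*k(-31, -5) = 3*(31 - 1*(-5) - 5*(-31)) = 3*(31 + 5 + 155) = 3*191 = 573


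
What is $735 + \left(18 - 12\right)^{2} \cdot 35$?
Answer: $1995$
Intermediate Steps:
$735 + \left(18 - 12\right)^{2} \cdot 35 = 735 + 6^{2} \cdot 35 = 735 + 36 \cdot 35 = 735 + 1260 = 1995$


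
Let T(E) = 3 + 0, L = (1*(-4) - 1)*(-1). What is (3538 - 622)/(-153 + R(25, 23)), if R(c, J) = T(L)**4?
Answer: -81/2 ≈ -40.500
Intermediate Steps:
L = 5 (L = (-4 - 1)*(-1) = -5*(-1) = 5)
T(E) = 3
R(c, J) = 81 (R(c, J) = 3**4 = 81)
(3538 - 622)/(-153 + R(25, 23)) = (3538 - 622)/(-153 + 81) = 2916/(-72) = 2916*(-1/72) = -81/2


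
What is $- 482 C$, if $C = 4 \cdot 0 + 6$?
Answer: $-2892$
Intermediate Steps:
$C = 6$ ($C = 0 + 6 = 6$)
$- 482 C = \left(-482\right) 6 = -2892$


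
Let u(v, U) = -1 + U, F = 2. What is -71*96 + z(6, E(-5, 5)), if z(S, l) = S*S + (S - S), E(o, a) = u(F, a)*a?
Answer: -6780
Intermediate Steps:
E(o, a) = a*(-1 + a) (E(o, a) = (-1 + a)*a = a*(-1 + a))
z(S, l) = S**2 (z(S, l) = S**2 + 0 = S**2)
-71*96 + z(6, E(-5, 5)) = -71*96 + 6**2 = -6816 + 36 = -6780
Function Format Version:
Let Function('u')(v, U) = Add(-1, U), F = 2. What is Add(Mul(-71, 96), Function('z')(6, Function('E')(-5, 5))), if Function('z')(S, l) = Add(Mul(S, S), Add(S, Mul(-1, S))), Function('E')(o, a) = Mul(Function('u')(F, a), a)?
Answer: -6780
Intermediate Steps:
Function('E')(o, a) = Mul(a, Add(-1, a)) (Function('E')(o, a) = Mul(Add(-1, a), a) = Mul(a, Add(-1, a)))
Function('z')(S, l) = Pow(S, 2) (Function('z')(S, l) = Add(Pow(S, 2), 0) = Pow(S, 2))
Add(Mul(-71, 96), Function('z')(6, Function('E')(-5, 5))) = Add(Mul(-71, 96), Pow(6, 2)) = Add(-6816, 36) = -6780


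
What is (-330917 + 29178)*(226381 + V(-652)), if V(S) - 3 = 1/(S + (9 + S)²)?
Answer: -28197701470789211/412797 ≈ -6.8309e+10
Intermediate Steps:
V(S) = 3 + 1/(S + (9 + S)²)
(-330917 + 29178)*(226381 + V(-652)) = (-330917 + 29178)*(226381 + (1 + 3*(-652) + 3*(9 - 652)²)/(-652 + (9 - 652)²)) = -301739*(226381 + (1 - 1956 + 3*(-643)²)/(-652 + (-643)²)) = -301739*(226381 + (1 - 1956 + 3*413449)/(-652 + 413449)) = -301739*(226381 + (1 - 1956 + 1240347)/412797) = -301739*(226381 + (1/412797)*1238392) = -301739*(226381 + 1238392/412797) = -301739*93450636049/412797 = -28197701470789211/412797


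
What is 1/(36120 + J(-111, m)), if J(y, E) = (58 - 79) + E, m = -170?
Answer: 1/35929 ≈ 2.7833e-5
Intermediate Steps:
J(y, E) = -21 + E
1/(36120 + J(-111, m)) = 1/(36120 + (-21 - 170)) = 1/(36120 - 191) = 1/35929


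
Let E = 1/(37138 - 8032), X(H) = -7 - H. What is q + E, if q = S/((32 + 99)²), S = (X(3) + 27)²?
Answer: 8428795/499488066 ≈ 0.016875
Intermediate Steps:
E = 1/29106 ≈ 3.4357e-5
S = 289 (S = ((-7 - 1*3) + 27)² = ((-7 - 3) + 27)² = (-10 + 27)² = 17² = 289)
q = 289/17161 (q = 289/((32 + 99)²) = 289/(131²) = 289/17161 ≈ 0.016841)
q + E = 289/17161 + 1/29106 = 8428795/499488066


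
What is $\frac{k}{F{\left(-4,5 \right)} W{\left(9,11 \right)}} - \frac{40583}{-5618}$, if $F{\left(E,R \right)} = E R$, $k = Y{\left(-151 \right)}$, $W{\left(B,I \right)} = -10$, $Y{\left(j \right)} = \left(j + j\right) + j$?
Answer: $\frac{2785823}{561800} \approx 4.9587$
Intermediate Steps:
$Y{\left(j \right)} = 3 j$ ($Y{\left(j \right)} = 2 j + j = 3 j$)
$k = -453$ ($k = 3 \left(-151\right) = -453$)
$\frac{k}{F{\left(-4,5 \right)} W{\left(9,11 \right)}} - \frac{40583}{-5618} = - \frac{453}{\left(-4\right) 5 \left(-10\right)} - \frac{40583}{-5618} = - \frac{453}{\left(-20\right) \left(-10\right)} - - \frac{40583}{5618} = - \frac{453}{200} + \frac{40583}{5618} = \frac{2785823}{561800}$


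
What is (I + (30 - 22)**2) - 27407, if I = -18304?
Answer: -45647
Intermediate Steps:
(I + (30 - 22)**2) - 27407 = (-18304 + (30 - 22)**2) - 27407 = (-18304 + 8**2) - 27407 = (-18304 + 64) - 27407 = -18240 - 27407 = -45647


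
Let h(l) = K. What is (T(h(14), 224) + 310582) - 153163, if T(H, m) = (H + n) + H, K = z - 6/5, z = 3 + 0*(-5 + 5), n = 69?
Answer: 787458/5 ≈ 1.5749e+5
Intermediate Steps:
z = 3 (z = 3 + 0*0 = 3 + 0 = 3)
K = 9/5 (K = 3 - 6/5 = 9/5 ≈ 1.8000)
h(l) = 9/5
T(H, m) = 69 + 2*H (T(H, m) = (H + 69) + H = (69 + H) + H = 69 + 2*H)
(T(h(14), 224) + 310582) - 153163 = ((69 + 2*(9/5)) + 310582) - 153163 = ((69 + 18/5) + 310582) - 153163 = (363/5 + 310582) - 153163 = 1553273/5 - 153163 = 787458/5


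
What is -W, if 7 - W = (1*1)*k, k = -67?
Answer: -74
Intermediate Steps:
W = 74 (W = 7 - 1*1*(-67) = 7 - (-67) = 7 - 1*(-67) = 7 + 67 = 74)
-W = -1*74 = -74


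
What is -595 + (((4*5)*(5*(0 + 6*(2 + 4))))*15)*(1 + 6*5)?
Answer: 1673405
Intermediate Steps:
-595 + (((4*5)*(5*(0 + 6*(2 + 4))))*15)*(1 + 6*5) = -595 + ((20*(5*(0 + 6*6)))*15)*(1 + 30) = -595 + ((20*(5*(0 + 36)))*15)*31 = -595 + ((20*(5*36))*15)*31 = -595 + ((20*180)*15)*31 = -595 + (3600*15)*31 = -595 + 54000*31 = -595 + 1674000 = 1673405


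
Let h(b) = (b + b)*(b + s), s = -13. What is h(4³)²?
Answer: 42614784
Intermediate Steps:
h(b) = 2*b*(-13 + b) (h(b) = (b + b)*(b - 13) = (2*b)*(-13 + b) = 2*b*(-13 + b))
h(4³)² = (2*4³*(-13 + 4³))² = (2*64*(-13 + 64))² = (2*64*51)² = 6528² = 42614784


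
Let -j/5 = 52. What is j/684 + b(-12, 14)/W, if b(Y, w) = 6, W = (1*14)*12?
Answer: -1649/4788 ≈ -0.34440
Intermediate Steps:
j = -260 (j = -5*52 = -260)
W = 168 (W = 14*12 = 168)
j/684 + b(-12, 14)/W = -260/684 + 6/168 = -260*1/684 + 6*(1/168) = -65/171 + 1/28 = -1649/4788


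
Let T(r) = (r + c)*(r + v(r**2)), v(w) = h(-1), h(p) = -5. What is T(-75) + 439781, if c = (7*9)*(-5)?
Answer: 470981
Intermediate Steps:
c = -315 (c = 63*(-5) = -315)
v(w) = -5
T(r) = (-315 + r)*(-5 + r) (T(r) = (r - 315)*(r - 5) = (-315 + r)*(-5 + r))
T(-75) + 439781 = (1575 + (-75)**2 - 320*(-75)) + 439781 = (1575 + 5625 + 24000) + 439781 = 31200 + 439781 = 470981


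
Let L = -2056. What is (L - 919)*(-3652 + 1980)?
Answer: 4974200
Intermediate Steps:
(L - 919)*(-3652 + 1980) = (-2056 - 919)*(-3652 + 1980) = -2975*(-1672) = 4974200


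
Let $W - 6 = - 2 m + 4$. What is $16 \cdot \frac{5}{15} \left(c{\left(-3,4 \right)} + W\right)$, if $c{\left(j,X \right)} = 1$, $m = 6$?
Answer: $- \frac{16}{3} \approx -5.3333$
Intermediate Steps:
$W = -2$ ($W = 6 + \left(\left(-2\right) 6 + 4\right) = 6 + \left(-12 + 4\right) = 6 - 8 = -2$)
$16 \cdot \frac{5}{15} \left(c{\left(-3,4 \right)} + W\right) = 16 \cdot \frac{5}{15} \left(1 - 2\right) = 16 \cdot 5 \cdot \frac{1}{15} \left(-1\right) = 16 \cdot \frac{1}{3} \left(-1\right) = \frac{16}{3} \left(-1\right) = - \frac{16}{3}$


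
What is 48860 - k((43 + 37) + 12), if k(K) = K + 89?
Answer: 48679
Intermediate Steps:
k(K) = 89 + K
48860 - k((43 + 37) + 12) = 48860 - (89 + ((43 + 37) + 12)) = 48860 - (89 + (80 + 12)) = 48860 - (89 + 92) = 48860 - 1*181 = 48860 - 181 = 48679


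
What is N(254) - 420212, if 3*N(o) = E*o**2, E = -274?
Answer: -18938020/3 ≈ -6.3127e+6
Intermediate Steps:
N(o) = -274*o**2/3 (N(o) = (-274*o**2)/3 = -274*o**2/3)
N(254) - 420212 = -274/3*254**2 - 420212 = -274/3*64516 - 420212 = -17677384/3 - 420212 = -18938020/3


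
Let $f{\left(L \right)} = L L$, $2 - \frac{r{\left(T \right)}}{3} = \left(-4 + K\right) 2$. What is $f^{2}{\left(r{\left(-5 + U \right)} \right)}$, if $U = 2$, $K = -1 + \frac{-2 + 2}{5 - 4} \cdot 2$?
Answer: $1679616$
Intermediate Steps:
$K = -1$ ($K = -1 + \frac{0}{1} \cdot 2 = -1 + 0 \cdot 1 \cdot 2 = -1 + 0 \cdot 2 = -1 + 0 = -1$)
$r{\left(T \right)} = 36$ ($r{\left(T \right)} = 6 - 3 \left(-4 - 1\right) 2 = 6 - 3 \left(\left(-5\right) 2\right) = 6 - -30 = 6 + 30 = 36$)
$f{\left(L \right)} = L^{2}$
$f^{2}{\left(r{\left(-5 + U \right)} \right)} = \left(36^{2}\right)^{2} = 1296^{2} = 1679616$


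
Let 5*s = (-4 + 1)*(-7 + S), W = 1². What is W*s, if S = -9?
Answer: 48/5 ≈ 9.6000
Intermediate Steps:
W = 1
s = 48/5 (s = ((-4 + 1)*(-7 - 9))/5 = (-3*(-16))/5 = (⅕)*48 = 48/5 ≈ 9.6000)
W*s = 1*(48/5) = 48/5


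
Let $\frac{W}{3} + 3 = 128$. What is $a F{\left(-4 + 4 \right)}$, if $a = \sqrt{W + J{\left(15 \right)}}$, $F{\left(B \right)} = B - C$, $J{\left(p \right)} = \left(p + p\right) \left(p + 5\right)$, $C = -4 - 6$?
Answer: $50 \sqrt{39} \approx 312.25$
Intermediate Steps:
$C = -10$ ($C = -4 - 6 = -10$)
$J{\left(p \right)} = 2 p \left(5 + p\right)$
$W = 375$ ($W = -9 + 3 \cdot 128 = -9 + 384 = 375$)
$F{\left(B \right)} = 10 + B$ ($F{\left(B \right)} = B - -10 = B + 10 = 10 + B$)
$a = 5 \sqrt{39}$ ($a = \sqrt{375 + 2 \cdot 15 \left(5 + 15\right)} = \sqrt{375 + 2 \cdot 15 \cdot 20} = \sqrt{375 + 600} = \sqrt{975} = 5 \sqrt{39} \approx 31.225$)
$a F{\left(-4 + 4 \right)} = 5 \sqrt{39} \left(10 + \left(-4 + 4\right)\right) = 5 \sqrt{39} \left(10 + 0\right) = 5 \sqrt{39} \cdot 10 = 50 \sqrt{39}$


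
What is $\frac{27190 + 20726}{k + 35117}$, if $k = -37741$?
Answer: $- \frac{11979}{656} \approx -18.261$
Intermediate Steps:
$\frac{27190 + 20726}{k + 35117} = \frac{27190 + 20726}{-37741 + 35117} = \frac{47916}{-2624} = 47916 \left(- \frac{1}{2624}\right) = - \frac{11979}{656}$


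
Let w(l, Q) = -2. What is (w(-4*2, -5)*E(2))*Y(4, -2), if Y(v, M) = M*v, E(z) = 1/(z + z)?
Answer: 4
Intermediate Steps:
E(z) = 1/(2*z)
(w(-4*2, -5)*E(2))*Y(4, -2) = (-1/2)*(-2*4) = -1/2*(-8) = -2*¼*(-8) = -½*(-8) = 4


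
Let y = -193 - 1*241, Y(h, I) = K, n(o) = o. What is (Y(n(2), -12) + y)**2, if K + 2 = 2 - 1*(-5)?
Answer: 184041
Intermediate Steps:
K = 5 (K = -2 + (2 - 1*(-5)) = -2 + (2 + 5) = -2 + 7 = 5)
Y(h, I) = 5
y = -434 (y = -193 - 241 = -434)
(Y(n(2), -12) + y)**2 = (5 - 434)**2 = (-429)**2 = 184041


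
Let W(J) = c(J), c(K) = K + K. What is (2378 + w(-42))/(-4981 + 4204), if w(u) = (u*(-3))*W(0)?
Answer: -2378/777 ≈ -3.0605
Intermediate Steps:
c(K) = 2*K
W(J) = 2*J
w(u) = 0 (w(u) = (u*(-3))*(2*0) = -3*u*0 = 0)
(2378 + w(-42))/(-4981 + 4204) = (2378 + 0)/(-4981 + 4204) = 2378/(-777) = 2378*(-1/777) = -2378/777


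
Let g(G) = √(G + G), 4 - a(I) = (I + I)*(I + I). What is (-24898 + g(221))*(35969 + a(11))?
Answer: -883605122 + 35489*√442 ≈ -8.8286e+8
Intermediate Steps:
a(I) = 4 - 4*I² (a(I) = 4 - (I + I)*(I + I) = 4 - 2*I*2*I = 4 - 4*I²)
g(G) = √2*√G (g(G) = √(2*G) = √2*√G)
(-24898 + g(221))*(35969 + a(11)) = (-24898 + √2*√221)*(35969 + (4 - 4*11²)) = (-24898 + √442)*(35969 + (4 - 4*121)) = (-24898 + √442)*(35969 + (4 - 484)) = (-24898 + √442)*(35969 - 480) = (-24898 + √442)*35489 = -883605122 + 35489*√442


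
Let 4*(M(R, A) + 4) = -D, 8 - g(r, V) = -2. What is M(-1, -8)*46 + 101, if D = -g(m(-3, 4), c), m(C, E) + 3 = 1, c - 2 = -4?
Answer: 32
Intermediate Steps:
c = -2 (c = 2 - 4 = -2)
m(C, E) = -2 (m(C, E) = -3 + 1 = -2)
g(r, V) = 10 (g(r, V) = 8 - 1*(-2) = 8 + 2 = 10)
D = -10 (D = -1*10 = -10)
M(R, A) = -3/2 (M(R, A) = -4 + (-1*(-10))/4 = -4 + (¼)*10 = -4 + 5/2 = -3/2)
M(-1, -8)*46 + 101 = -3/2*46 + 101 = -69 + 101 = 32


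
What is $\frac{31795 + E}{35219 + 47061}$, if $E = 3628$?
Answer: $\frac{35423}{82280} \approx 0.43052$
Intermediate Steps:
$\frac{31795 + E}{35219 + 47061} = \frac{31795 + 3628}{35219 + 47061} = \frac{35423}{82280}$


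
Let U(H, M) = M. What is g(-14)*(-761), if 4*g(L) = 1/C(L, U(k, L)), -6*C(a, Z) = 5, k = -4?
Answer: 2283/10 ≈ 228.30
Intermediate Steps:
C(a, Z) = -5/6 (C(a, Z) = -1/6*5 = -5/6)
g(L) = -3/10 (g(L) = 1/(4*(-5/6)) = (1/4)*(-6/5) = -3/10)
g(-14)*(-761) = -3/10*(-761) = 2283/10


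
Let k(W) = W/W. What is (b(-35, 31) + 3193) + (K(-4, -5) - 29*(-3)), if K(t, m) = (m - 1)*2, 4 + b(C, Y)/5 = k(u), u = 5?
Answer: 3253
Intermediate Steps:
k(W) = 1
b(C, Y) = -15 (b(C, Y) = -20 + 5*1 = -20 + 5 = -15)
K(t, m) = -2 + 2*m (K(t, m) = (-1 + m)*2 = -2 + 2*m)
(b(-35, 31) + 3193) + (K(-4, -5) - 29*(-3)) = (-15 + 3193) + ((-2 + 2*(-5)) - 29*(-3)) = 3178 + ((-2 - 10) + 87) = 3178 + (-12 + 87) = 3178 + 75 = 3253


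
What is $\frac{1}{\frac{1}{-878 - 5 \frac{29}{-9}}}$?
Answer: $- \frac{7757}{9} \approx -861.89$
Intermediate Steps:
$\frac{1}{\frac{1}{-878 - 5 \frac{29}{-9}}} = \frac{1}{\frac{1}{-878 - 5 \cdot 29 \left(- \frac{1}{9}\right)}} = \frac{1}{\frac{1}{-878 - - \frac{145}{9}}} = \frac{1}{\frac{1}{-878 + \frac{145}{9}}} = \frac{1}{\frac{1}{- \frac{7757}{9}}} = \frac{1}{- \frac{9}{7757}} = - \frac{7757}{9}$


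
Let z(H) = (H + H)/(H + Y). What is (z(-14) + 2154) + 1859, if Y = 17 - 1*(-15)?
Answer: 36103/9 ≈ 4011.4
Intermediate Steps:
Y = 32 (Y = 17 + 15 = 32)
z(H) = 2*H/(32 + H) (z(H) = (H + H)/(H + 32) = (2*H)/(32 + H) = 2*H/(32 + H))
(z(-14) + 2154) + 1859 = (2*(-14)/(32 - 14) + 2154) + 1859 = (2*(-14)/18 + 2154) + 1859 = (2*(-14)*(1/18) + 2154) + 1859 = (-14/9 + 2154) + 1859 = 19372/9 + 1859 = 36103/9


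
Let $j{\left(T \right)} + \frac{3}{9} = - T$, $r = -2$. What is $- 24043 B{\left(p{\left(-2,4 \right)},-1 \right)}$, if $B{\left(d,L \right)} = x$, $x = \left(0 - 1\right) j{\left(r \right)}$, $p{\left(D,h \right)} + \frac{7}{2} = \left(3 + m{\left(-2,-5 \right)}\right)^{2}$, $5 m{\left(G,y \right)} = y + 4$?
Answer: $\frac{120215}{3} \approx 40072.0$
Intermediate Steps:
$j{\left(T \right)} = - \frac{1}{3} - T$
$m{\left(G,y \right)} = \frac{4}{5} + \frac{y}{5}$ ($m{\left(G,y \right)} = \frac{y + 4}{5} = \frac{4 + y}{5} = \frac{4}{5} + \frac{y}{5}$)
$p{\left(D,h \right)} = \frac{217}{50}$ ($p{\left(D,h \right)} = - \frac{7}{2} + \left(3 + \left(\frac{4}{5} + \frac{1}{5} \left(-5\right)\right)\right)^{2} = - \frac{7}{2} + \left(3 + \left(\frac{4}{5} - 1\right)\right)^{2} = - \frac{7}{2} + \left(3 - \frac{1}{5}\right)^{2} = - \frac{7}{2} + \left(\frac{14}{5}\right)^{2} = - \frac{7}{2} + \frac{196}{25} = \frac{217}{50}$)
$x = - \frac{5}{3}$ ($x = \left(0 - 1\right) \left(- \frac{1}{3} - -2\right) = - (- \frac{1}{3} + 2) = \left(-1\right) \frac{5}{3} = - \frac{5}{3} \approx -1.6667$)
$B{\left(d,L \right)} = - \frac{5}{3}$
$- 24043 B{\left(p{\left(-2,4 \right)},-1 \right)} = \left(-24043\right) \left(- \frac{5}{3}\right) = \frac{120215}{3}$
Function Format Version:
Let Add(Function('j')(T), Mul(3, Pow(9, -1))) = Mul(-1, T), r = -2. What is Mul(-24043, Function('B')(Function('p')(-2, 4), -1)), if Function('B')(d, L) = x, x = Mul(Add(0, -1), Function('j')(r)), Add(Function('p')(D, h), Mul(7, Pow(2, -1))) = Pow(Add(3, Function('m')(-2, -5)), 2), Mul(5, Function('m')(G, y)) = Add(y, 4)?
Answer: Rational(120215, 3) ≈ 40072.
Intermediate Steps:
Function('j')(T) = Add(Rational(-1, 3), Mul(-1, T))
Function('m')(G, y) = Add(Rational(4, 5), Mul(Rational(1, 5), y)) (Function('m')(G, y) = Mul(Rational(1, 5), Add(y, 4)) = Mul(Rational(1, 5), Add(4, y)) = Add(Rational(4, 5), Mul(Rational(1, 5), y)))
Function('p')(D, h) = Rational(217, 50) (Function('p')(D, h) = Add(Rational(-7, 2), Pow(Add(3, Add(Rational(4, 5), Mul(Rational(1, 5), -5))), 2)) = Add(Rational(-7, 2), Pow(Add(3, Add(Rational(4, 5), -1)), 2)) = Add(Rational(-7, 2), Pow(Add(3, Rational(-1, 5)), 2)) = Add(Rational(-7, 2), Pow(Rational(14, 5), 2)) = Add(Rational(-7, 2), Rational(196, 25)) = Rational(217, 50))
x = Rational(-5, 3) (x = Mul(Add(0, -1), Add(Rational(-1, 3), Mul(-1, -2))) = Mul(-1, Add(Rational(-1, 3), 2)) = Mul(-1, Rational(5, 3)) = Rational(-5, 3) ≈ -1.6667)
Function('B')(d, L) = Rational(-5, 3)
Mul(-24043, Function('B')(Function('p')(-2, 4), -1)) = Mul(-24043, Rational(-5, 3)) = Rational(120215, 3)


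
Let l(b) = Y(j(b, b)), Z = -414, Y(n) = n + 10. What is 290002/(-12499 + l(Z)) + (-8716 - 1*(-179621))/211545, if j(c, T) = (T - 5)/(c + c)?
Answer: -9805859436091/437495072157 ≈ -22.414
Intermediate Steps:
j(c, T) = (-5 + T)/(2*c) (j(c, T) = (-5 + T)/((2*c)) = (-5 + T)*(1/(2*c)) = (-5 + T)/(2*c))
Y(n) = 10 + n
l(b) = 10 + (-5 + b)/(2*b)
290002/(-12499 + l(Z)) + (-8716 - 1*(-179621))/211545 = 290002/(-12499 + (1/2)*(-5 + 21*(-414))/(-414)) + (-8716 - 1*(-179621))/211545 = 290002/(-12499 + (1/2)*(-1/414)*(-5 - 8694)) + (-8716 + 179621)*(1/211545) = 290002/(-12499 + (1/2)*(-1/414)*(-8699)) + 170905*(1/211545) = 290002/(-12499 + 8699/828) + 34181/42309 = 290002/(-10340473/828) + 34181/42309 = 290002*(-828/10340473) + 34181/42309 = -240121656/10340473 + 34181/42309 = -9805859436091/437495072157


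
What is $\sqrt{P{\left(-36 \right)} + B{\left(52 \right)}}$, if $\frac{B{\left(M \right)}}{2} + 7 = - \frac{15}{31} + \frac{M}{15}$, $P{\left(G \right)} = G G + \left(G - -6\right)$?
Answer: $\frac{\sqrt{272003610}}{465} \approx 35.468$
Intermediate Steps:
$P{\left(G \right)} = 6 + G + G^{2}$ ($P{\left(G \right)} = G^{2} + \left(G + 6\right) = G^{2} + \left(6 + G\right) = 6 + G + G^{2}$)
$B{\left(M \right)} = - \frac{464}{31} + \frac{2 M}{15}$ ($B{\left(M \right)} = -14 + 2 \left(- \frac{15}{31} + \frac{M}{15}\right) = -14 + \left(- \frac{30}{31} + \frac{2 M}{15}\right) = - \frac{464}{31} + \frac{2 M}{15}$)
$\sqrt{P{\left(-36 \right)} + B{\left(52 \right)}} = \sqrt{\left(6 - 36 + \left(-36\right)^{2}\right) + \left(- \frac{464}{31} + \frac{2}{15} \cdot 52\right)} = \sqrt{\left(6 - 36 + 1296\right) + \left(- \frac{464}{31} + \frac{104}{15}\right)} = \sqrt{1266 - \frac{3736}{465}} = \sqrt{\frac{584954}{465}} = \frac{\sqrt{272003610}}{465}$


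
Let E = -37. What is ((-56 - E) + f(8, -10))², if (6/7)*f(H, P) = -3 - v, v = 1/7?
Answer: 4624/9 ≈ 513.78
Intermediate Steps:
v = ⅐ ≈ 0.14286
f(H, P) = -11/3 (f(H, P) = 7*(-3 - 1*⅐)/6 = 7*(-3 - ⅐)/6 = (7/6)*(-22/7) = -11/3)
((-56 - E) + f(8, -10))² = ((-56 - 1*(-37)) - 11/3)² = ((-56 + 37) - 11/3)² = (-19 - 11/3)² = (-68/3)² = 4624/9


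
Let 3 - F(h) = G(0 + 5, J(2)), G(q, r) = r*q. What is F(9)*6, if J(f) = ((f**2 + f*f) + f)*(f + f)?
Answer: -1182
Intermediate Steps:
J(f) = 2*f*(f + 2*f**2) (J(f) = ((f**2 + f**2) + f)*(2*f) = (2*f**2 + f)*(2*f) = (f + 2*f**2)*(2*f) = 2*f*(f + 2*f**2))
G(q, r) = q*r
F(h) = -197 (F(h) = 3 - (0 + 5)*2**2*(2 + 4*2) = 3 - 5*4*(2 + 8) = 3 - 5*4*10 = 3 - 5*40 = 3 - 1*200 = 3 - 200 = -197)
F(9)*6 = -197*6 = -1182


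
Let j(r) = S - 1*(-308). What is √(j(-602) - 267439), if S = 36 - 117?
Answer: 2*I*√66803 ≈ 516.93*I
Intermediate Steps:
S = -81
j(r) = 227 (j(r) = -81 - 1*(-308) = -81 + 308 = 227)
√(j(-602) - 267439) = √(227 - 267439) = √(-267212) = 2*I*√66803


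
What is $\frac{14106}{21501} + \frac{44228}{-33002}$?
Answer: $- \frac{80903336}{118262667} \approx -0.6841$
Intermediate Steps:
$\frac{14106}{21501} + \frac{44228}{-33002} = 14106 \cdot \frac{1}{21501} + 44228 \left(- \frac{1}{33002}\right) = \frac{4702}{7167} - \frac{22114}{16501} = - \frac{80903336}{118262667}$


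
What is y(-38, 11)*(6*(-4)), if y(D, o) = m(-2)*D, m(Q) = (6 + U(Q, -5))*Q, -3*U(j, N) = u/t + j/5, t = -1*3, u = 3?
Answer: -58976/5 ≈ -11795.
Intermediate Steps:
t = -3
U(j, N) = ⅓ - j/15 (U(j, N) = -(3/(-3) + j/5)/3 = -(3*(-⅓) + j*(⅕))/3 = -(-1 + j/5)/3 = ⅓ - j/15)
m(Q) = Q*(19/3 - Q/15) (m(Q) = (6 + (⅓ - Q/15))*Q = (19/3 - Q/15)*Q = Q*(19/3 - Q/15))
y(D, o) = -194*D/15 (y(D, o) = ((1/15)*(-2)*(95 - 1*(-2)))*D = ((1/15)*(-2)*(95 + 2))*D = ((1/15)*(-2)*97)*D = -194*D/15)
y(-38, 11)*(6*(-4)) = (-194/15*(-38))*(6*(-4)) = (7372/15)*(-24) = -58976/5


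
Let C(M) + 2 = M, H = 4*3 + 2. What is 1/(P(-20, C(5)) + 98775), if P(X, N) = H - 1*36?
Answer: 1/98753 ≈ 1.0126e-5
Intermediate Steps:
H = 14 (H = 12 + 2 = 14)
C(M) = -2 + M
P(X, N) = -22 (P(X, N) = 14 - 1*36 = 14 - 36 = -22)
1/(P(-20, C(5)) + 98775) = 1/(-22 + 98775) = 1/98753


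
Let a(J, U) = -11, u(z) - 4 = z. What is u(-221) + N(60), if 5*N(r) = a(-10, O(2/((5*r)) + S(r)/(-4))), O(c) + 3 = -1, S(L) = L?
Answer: -1096/5 ≈ -219.20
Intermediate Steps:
u(z) = 4 + z
O(c) = -4 (O(c) = -3 - 1 = -4)
N(r) = -11/5 (N(r) = (1/5)*(-11) = -11/5)
u(-221) + N(60) = (4 - 221) - 11/5 = -217 - 11/5 = -1096/5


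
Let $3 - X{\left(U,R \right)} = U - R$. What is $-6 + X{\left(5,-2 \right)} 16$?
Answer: $-70$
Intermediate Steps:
$X{\left(U,R \right)} = 3 + R - U$ ($X{\left(U,R \right)} = 3 - \left(U - R\right) = 3 + \left(R - U\right) = 3 + R - U$)
$-6 + X{\left(5,-2 \right)} 16 = -6 + \left(3 - 2 - 5\right) 16 = -6 - 64 = -70$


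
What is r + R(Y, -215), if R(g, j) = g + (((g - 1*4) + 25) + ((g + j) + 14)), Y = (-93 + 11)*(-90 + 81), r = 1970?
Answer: 4004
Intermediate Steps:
Y = 738 (Y = -82*(-9) = 738)
R(g, j) = 35 + j + 3*g (R(g, j) = g + (((g - 4) + 25) + (14 + g + j)) = g + (((-4 + g) + 25) + (14 + g + j)) = g + ((21 + g) + (14 + g + j)) = g + (35 + j + 2*g) = 35 + j + 3*g)
r + R(Y, -215) = 1970 + (35 - 215 + 3*738) = 1970 + (35 - 215 + 2214) = 1970 + 2034 = 4004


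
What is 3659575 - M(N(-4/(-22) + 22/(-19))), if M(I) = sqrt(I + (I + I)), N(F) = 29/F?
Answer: 3659575 - I*sqrt(103037)/34 ≈ 3.6596e+6 - 9.441*I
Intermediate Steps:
M(I) = sqrt(3)*sqrt(I) (M(I) = sqrt(I + 2*I) = sqrt(3*I) = sqrt(3)*sqrt(I))
3659575 - M(N(-4/(-22) + 22/(-19))) = 3659575 - sqrt(3)*sqrt(29/(-4/(-22) + 22/(-19))) = 3659575 - sqrt(3)*sqrt(29/(-4*(-1/22) + 22*(-1/19))) = 3659575 - sqrt(3)*sqrt(29/(2/11 - 22/19)) = 3659575 - sqrt(3)*sqrt(29/(-204/209)) = 3659575 - sqrt(3)*sqrt(29*(-209/204)) = 3659575 - sqrt(3)*sqrt(-6061/204) = 3659575 - sqrt(3)*I*sqrt(309111)/102 = 3659575 - I*sqrt(103037)/34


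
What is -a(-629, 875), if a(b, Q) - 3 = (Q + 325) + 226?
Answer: -1429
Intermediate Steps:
a(b, Q) = 554 + Q (a(b, Q) = 3 + ((Q + 325) + 226) = 3 + ((325 + Q) + 226) = 3 + (551 + Q) = 554 + Q)
-a(-629, 875) = -(554 + 875) = -1*1429 = -1429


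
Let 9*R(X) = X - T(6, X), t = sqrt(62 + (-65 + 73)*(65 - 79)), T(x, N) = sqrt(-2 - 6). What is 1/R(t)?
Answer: -3*I*sqrt(2)/2 ≈ -2.1213*I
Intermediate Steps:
T(x, N) = 2*I*sqrt(2) (T(x, N) = sqrt(-8) = 2*I*sqrt(2))
t = 5*I*sqrt(2) (t = sqrt(62 + 8*(-14)) = sqrt(62 - 112) = sqrt(-50) = 5*I*sqrt(2) ≈ 7.0711*I)
R(X) = X/9 - 2*I*sqrt(2)/9 (R(X) = (X - 2*I*sqrt(2))/9 = X/9 - 2*I*sqrt(2)/9)
1/R(t) = 1/((5*I*sqrt(2))/9 - 2*I*sqrt(2)/9) = 1/(5*I*sqrt(2)/9 - 2*I*sqrt(2)/9) = 1/(I*sqrt(2)/3) = -3*I*sqrt(2)/2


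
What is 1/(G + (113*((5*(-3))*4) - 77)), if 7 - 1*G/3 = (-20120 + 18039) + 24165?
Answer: -1/73088 ≈ -1.3682e-5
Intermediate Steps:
G = -66231 (G = 21 - 3*((-20120 + 18039) + 24165) = 21 - 3*(-2081 + 24165) = 21 - 3*22084 = 21 - 66252 = -66231)
1/(G + (113*((5*(-3))*4) - 77)) = 1/(-66231 + (113*((5*(-3))*4) - 77)) = 1/(-66231 + (113*(-15*4) - 77)) = 1/(-66231 + (113*(-60) - 77)) = 1/(-66231 + (-6780 - 77)) = 1/(-66231 - 6857) = 1/(-73088) = -1/73088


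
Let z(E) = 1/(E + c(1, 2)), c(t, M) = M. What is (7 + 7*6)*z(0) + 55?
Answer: 159/2 ≈ 79.500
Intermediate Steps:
z(E) = 1/(2 + E) (z(E) = 1/(E + 2) = 1/(2 + E))
(7 + 7*6)*z(0) + 55 = (7 + 7*6)/(2 + 0) + 55 = (7 + 42)/2 + 55 = 49*(½) + 55 = 49/2 + 55 = 159/2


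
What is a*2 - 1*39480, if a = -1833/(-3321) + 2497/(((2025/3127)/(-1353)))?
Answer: -96617478436/9225 ≈ -1.0473e+7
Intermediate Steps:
a = -48126637718/9225 (a = -1833*(-1/3321) + 2497/(((2025*(1/3127))*(-1/1353))) = 611/1107 + 2497/(((2025/3127)*(-1/1353))) = 611/1107 + 2497/(-675/1410277) = 611/1107 + 2497*(-1410277/675) = 611/1107 - 3521461669/675 = -48126637718/9225 ≈ -5.2170e+6)
a*2 - 1*39480 = -48126637718/9225*2 - 1*39480 = -96253275436/9225 - 39480 = -96617478436/9225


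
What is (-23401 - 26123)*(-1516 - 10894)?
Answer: 614592840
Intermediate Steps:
(-23401 - 26123)*(-1516 - 10894) = -49524*(-12410) = 614592840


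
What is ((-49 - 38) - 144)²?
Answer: 53361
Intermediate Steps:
((-49 - 38) - 144)² = (-87 - 144)² = (-231)² = 53361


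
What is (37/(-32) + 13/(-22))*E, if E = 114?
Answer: -35055/176 ≈ -199.18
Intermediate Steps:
(37/(-32) + 13/(-22))*E = (37/(-32) + 13/(-22))*114 = (37*(-1/32) + 13*(-1/22))*114 = (-37/32 - 13/22)*114 = -615/352*114 = -35055/176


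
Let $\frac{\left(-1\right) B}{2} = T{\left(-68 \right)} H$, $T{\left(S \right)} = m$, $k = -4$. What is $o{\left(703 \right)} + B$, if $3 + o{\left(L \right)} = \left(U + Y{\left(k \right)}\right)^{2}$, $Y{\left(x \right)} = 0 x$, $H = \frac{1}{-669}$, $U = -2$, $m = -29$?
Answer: $\frac{611}{669} \approx 0.9133$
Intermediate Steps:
$H = - \frac{1}{669} \approx -0.0014948$
$Y{\left(x \right)} = 0$
$T{\left(S \right)} = -29$
$o{\left(L \right)} = 1$ ($o{\left(L \right)} = -3 + \left(-2 + 0\right)^{2} = -3 + \left(-2\right)^{2} = -3 + 4 = 1$)
$B = - \frac{58}{669}$ ($B = - 2 \left(\left(-29\right) \left(- \frac{1}{669}\right)\right) = \left(-2\right) \frac{29}{669} = - \frac{58}{669} \approx -0.086697$)
$o{\left(703 \right)} + B = 1 - \frac{58}{669} = \frac{611}{669}$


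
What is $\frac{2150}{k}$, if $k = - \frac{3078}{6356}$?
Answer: $- \frac{6832700}{1539} \approx -4439.7$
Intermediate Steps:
$k = - \frac{1539}{3178}$ ($k = \left(-3078\right) \frac{1}{6356} = - \frac{1539}{3178} \approx -0.48427$)
$\frac{2150}{k} = \frac{2150}{- \frac{1539}{3178}} = 2150 \left(- \frac{3178}{1539}\right) = - \frac{6832700}{1539}$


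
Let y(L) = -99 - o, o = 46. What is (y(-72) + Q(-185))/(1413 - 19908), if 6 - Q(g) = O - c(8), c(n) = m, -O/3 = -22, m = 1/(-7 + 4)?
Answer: 616/55485 ≈ 0.011102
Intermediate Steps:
y(L) = -145 (y(L) = -99 - 1*46 = -99 - 46 = -145)
m = -⅓ (m = 1/(-3) = -⅓ ≈ -0.33333)
O = 66 (O = -3*(-22) = 66)
c(n) = -⅓
Q(g) = -181/3 (Q(g) = 6 - (66 - 1*(-⅓)) = 6 - (66 + ⅓) = 6 - 1*199/3 = 6 - 199/3 = -181/3)
(y(-72) + Q(-185))/(1413 - 19908) = (-145 - 181/3)/(1413 - 19908) = -616/3/(-18495) = -616/3*(-1/18495) = 616/55485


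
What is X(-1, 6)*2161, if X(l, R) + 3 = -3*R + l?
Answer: -47542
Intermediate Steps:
X(l, R) = -3 + l - 3*R (X(l, R) = -3 + (-3*R + l) = -3 + (l - 3*R) = -3 + l - 3*R)
X(-1, 6)*2161 = (-3 - 1 - 3*6)*2161 = (-3 - 1 - 18)*2161 = -22*2161 = -47542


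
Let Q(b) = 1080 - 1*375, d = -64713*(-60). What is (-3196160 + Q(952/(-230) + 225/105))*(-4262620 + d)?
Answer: 1213761627200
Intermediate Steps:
d = 3882780
Q(b) = 705 (Q(b) = 1080 - 375 = 705)
(-3196160 + Q(952/(-230) + 225/105))*(-4262620 + d) = (-3196160 + 705)*(-4262620 + 3882780) = -3195455*(-379840) = 1213761627200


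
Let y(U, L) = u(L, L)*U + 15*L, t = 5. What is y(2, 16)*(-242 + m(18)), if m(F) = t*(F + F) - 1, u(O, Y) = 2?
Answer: -15372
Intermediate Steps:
m(F) = -1 + 10*F (m(F) = 5*(F + F) - 1 = 5*(2*F) - 1 = 10*F - 1 = -1 + 10*F)
y(U, L) = 2*U + 15*L
y(2, 16)*(-242 + m(18)) = (2*2 + 15*16)*(-242 + (-1 + 10*18)) = (4 + 240)*(-242 + (-1 + 180)) = 244*(-242 + 179) = 244*(-63) = -15372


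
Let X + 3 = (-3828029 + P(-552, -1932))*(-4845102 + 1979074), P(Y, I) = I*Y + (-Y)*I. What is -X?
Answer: -10971238298809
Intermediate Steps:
P(Y, I) = 0 (P(Y, I) = I*Y - I*Y = 0)
X = 10971238298809 (X = -3 + (-3828029 + 0)*(-4845102 + 1979074) = -3 - 3828029*(-2866028) = -3 + 10971238298812 = 10971238298809)
-X = -1*10971238298809 = -10971238298809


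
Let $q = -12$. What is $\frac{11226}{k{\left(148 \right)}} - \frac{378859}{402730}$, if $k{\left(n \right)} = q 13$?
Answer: $- \frac{190839541}{2617745} \approx -72.902$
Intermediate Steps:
$k{\left(n \right)} = -156$ ($k{\left(n \right)} = \left(-12\right) 13 = -156$)
$\frac{11226}{k{\left(148 \right)}} - \frac{378859}{402730} = \frac{11226}{-156} - \frac{378859}{402730} = 11226 \left(- \frac{1}{156}\right) - \frac{378859}{402730} = - \frac{1871}{26} - \frac{378859}{402730} = - \frac{190839541}{2617745}$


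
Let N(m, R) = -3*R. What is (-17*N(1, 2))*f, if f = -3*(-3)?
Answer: 918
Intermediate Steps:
f = 9
(-17*N(1, 2))*f = -(-51)*2*9 = -17*(-6)*9 = 102*9 = 918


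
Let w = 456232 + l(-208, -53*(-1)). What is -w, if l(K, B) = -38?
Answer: -456194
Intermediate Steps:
w = 456194 (w = 456232 - 38 = 456194)
-w = -1*456194 = -456194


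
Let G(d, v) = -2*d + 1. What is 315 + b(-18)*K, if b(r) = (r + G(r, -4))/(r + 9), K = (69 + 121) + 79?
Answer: -2276/9 ≈ -252.89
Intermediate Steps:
G(d, v) = 1 - 2*d
K = 269 (K = 190 + 79 = 269)
b(r) = (1 - r)/(9 + r) (b(r) = (r + (1 - 2*r))/(r + 9) = (1 - r)/(9 + r))
315 + b(-18)*K = 315 + ((1 - 1*(-18))/(9 - 18))*269 = 315 + ((1 + 18)/(-9))*269 = 315 - 1/9*19*269 = 315 - 19/9*269 = 315 - 5111/9 = -2276/9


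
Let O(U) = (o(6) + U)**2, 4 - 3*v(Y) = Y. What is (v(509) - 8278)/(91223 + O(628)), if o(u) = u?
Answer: -25339/1479537 ≈ -0.017126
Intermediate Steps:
v(Y) = 4/3 - Y/3
O(U) = (6 + U)**2
(v(509) - 8278)/(91223 + O(628)) = ((4/3 - 1/3*509) - 8278)/(91223 + (6 + 628)**2) = ((4/3 - 509/3) - 8278)/(91223 + 634**2) = (-505/3 - 8278)/(91223 + 401956) = -25339/3/493179 = -25339/3*1/493179 = -25339/1479537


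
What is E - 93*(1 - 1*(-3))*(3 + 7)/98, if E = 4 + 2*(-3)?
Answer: -1958/49 ≈ -39.959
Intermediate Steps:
E = -2 (E = 4 - 6 = -2)
E - 93*(1 - 1*(-3))*(3 + 7)/98 = -2 - 93*(1 - 1*(-3))*(3 + 7)/98 = -2 - 93*(1 + 3)*10/98 = -2 - 93*4*10/98 = -2 - 3720/98 = -2 - 93*20/49 = -2 - 1860/49 = -1958/49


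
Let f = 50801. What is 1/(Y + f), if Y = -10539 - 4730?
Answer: 1/35532 ≈ 2.8144e-5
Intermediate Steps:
Y = -15269
1/(Y + f) = 1/(-15269 + 50801) = 1/35532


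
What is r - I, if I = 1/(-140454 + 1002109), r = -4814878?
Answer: -4148763703091/861655 ≈ -4.8149e+6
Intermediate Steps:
I = 1/861655 ≈ 1.1606e-6
r - I = -4814878 - 1*1/861655 = -4814878 - 1/861655 = -4148763703091/861655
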